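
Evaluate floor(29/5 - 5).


0


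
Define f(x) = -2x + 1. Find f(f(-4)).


f(-4) = 9
f(9) = -17

-17


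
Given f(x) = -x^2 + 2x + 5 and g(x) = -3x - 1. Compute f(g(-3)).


g(-3) = 8
f(8) = (-1)*(8)^2 + 2*(8) + 5 = -43

-43


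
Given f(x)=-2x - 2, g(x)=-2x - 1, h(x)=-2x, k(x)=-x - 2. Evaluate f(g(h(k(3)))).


40


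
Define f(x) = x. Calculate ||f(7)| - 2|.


f(7) = 7
|7| = 7
|7 - 2| = 5

5


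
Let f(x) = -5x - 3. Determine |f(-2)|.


f(-2) = 7
|7| = 7

7


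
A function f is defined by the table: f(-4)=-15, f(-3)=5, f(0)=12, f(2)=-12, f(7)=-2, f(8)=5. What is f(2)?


Reading from the table at x = 2

-12


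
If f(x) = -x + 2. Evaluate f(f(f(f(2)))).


f(2) = 0
f(0) = 2
f(2) = 0
f(0) = 2

2


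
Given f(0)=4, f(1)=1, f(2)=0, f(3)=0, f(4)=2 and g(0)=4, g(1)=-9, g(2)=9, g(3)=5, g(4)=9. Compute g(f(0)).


f(0) = 4
g(4) = 9

9


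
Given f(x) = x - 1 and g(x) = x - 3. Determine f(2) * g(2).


-1


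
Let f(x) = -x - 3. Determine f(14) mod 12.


f(14) = -17
-17 mod 12 = 7

7


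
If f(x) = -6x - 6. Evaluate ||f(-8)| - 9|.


f(-8) = 42
|42| = 42
|42 - 9| = 33

33


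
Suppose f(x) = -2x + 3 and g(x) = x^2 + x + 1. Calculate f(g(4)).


g(4) = 21
f(21) = -39

-39


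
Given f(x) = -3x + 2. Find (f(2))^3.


f(2) = -4
(-4)^3 = -64

-64


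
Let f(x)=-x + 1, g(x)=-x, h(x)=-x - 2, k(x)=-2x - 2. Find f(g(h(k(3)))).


k(3) = -8
h(-8) = 6
g(6) = -6
f(-6) = 7

7


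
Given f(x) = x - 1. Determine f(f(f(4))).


f(4) = 3
f(3) = 2
f(2) = 1

1


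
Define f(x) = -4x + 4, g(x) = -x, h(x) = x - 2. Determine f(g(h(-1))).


h(-1) = -3
g(-3) = 3
f(3) = -8

-8


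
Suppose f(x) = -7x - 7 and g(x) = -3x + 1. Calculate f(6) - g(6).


-32


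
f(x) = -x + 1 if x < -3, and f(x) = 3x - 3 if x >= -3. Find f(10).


10 satisfies x >= -3
f(10) = 27

27


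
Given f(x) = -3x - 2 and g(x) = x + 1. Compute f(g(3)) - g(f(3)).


f(g(3)) = -14
g(f(3)) = -10
Difference = -4

-4


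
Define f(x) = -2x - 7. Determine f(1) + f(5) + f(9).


-51


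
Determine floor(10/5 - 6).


10/5 = 2
2 - 6 = -4
floor(-4) = -4

-4


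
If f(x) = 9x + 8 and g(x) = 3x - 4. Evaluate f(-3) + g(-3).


f(-3) = -19
g(-3) = -13
Sum = -32

-32


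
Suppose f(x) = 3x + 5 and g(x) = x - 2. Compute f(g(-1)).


g(-1) = -3
f(-3) = -4

-4


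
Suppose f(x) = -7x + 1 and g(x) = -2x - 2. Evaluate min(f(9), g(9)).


f(9) = -62
g(9) = -20
min = -62

-62


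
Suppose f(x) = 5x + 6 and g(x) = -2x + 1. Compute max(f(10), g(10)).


f(10) = 56
g(10) = -19
max = 56

56


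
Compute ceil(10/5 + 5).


7


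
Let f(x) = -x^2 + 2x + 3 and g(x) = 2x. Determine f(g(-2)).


-21


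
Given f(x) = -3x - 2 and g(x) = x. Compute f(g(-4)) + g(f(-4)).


20


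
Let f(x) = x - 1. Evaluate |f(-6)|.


f(-6) = -7
|-7| = 7

7


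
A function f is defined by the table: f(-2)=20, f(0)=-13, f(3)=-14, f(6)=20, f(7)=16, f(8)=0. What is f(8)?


0


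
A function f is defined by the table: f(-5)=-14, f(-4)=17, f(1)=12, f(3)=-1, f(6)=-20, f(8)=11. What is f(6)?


Reading from the table at x = 6

-20


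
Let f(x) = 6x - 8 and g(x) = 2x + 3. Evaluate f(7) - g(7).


f(7) = 34
g(7) = 17
Difference = 17

17


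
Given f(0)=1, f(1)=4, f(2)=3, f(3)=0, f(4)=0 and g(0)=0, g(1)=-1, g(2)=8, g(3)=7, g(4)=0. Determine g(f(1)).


f(1) = 4
g(4) = 0

0


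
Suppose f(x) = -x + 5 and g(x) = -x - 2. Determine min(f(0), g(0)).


f(0) = 5
g(0) = -2
min = -2

-2


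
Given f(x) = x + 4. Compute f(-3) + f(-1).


f(-3) = 1
f(-1) = 3
Sum = 4

4


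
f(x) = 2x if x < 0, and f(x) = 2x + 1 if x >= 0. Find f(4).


4 satisfies x >= 0
f(4) = 9

9


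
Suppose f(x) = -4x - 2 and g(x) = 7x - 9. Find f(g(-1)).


g(-1) = -16
f(-16) = 62

62


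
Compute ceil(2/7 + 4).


2/7 = 0.2857
0.2857 + 4 = 4.2857
ceil(4.2857) = 5

5


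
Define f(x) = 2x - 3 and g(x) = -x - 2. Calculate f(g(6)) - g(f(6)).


f(g(6)) = -19
g(f(6)) = -11
Difference = -8

-8


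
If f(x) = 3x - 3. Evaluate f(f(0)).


f(0) = -3
f(-3) = -12

-12


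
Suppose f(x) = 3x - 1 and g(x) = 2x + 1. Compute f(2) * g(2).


f(2) = 5
g(2) = 5
Product = 25

25


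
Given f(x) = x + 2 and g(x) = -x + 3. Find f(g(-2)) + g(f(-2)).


f(g(-2)) = 7
g(f(-2)) = 3
Sum = 10

10


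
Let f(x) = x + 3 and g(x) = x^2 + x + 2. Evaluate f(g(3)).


g(3) = 14
f(14) = 17

17


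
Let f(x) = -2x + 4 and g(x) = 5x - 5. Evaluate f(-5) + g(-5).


f(-5) = 14
g(-5) = -30
Sum = -16

-16


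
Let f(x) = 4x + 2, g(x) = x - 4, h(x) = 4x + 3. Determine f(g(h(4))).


h(4) = 19
g(19) = 15
f(15) = 62

62


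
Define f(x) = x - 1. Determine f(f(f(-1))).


f(-1) = -2
f(-2) = -3
f(-3) = -4

-4


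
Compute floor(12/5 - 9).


12/5 = 2.4
2.4 - 9 = -6.6
floor(-6.6) = -7

-7


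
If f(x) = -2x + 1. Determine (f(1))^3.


-1


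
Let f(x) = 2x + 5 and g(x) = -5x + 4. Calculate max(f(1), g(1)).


f(1) = 7
g(1) = -1
max = 7

7


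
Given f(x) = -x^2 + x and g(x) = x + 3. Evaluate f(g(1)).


-12


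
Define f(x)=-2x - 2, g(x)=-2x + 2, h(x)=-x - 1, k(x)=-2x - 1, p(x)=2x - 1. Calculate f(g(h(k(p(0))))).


p(0) = -1
k(-1) = 1
h(1) = -2
g(-2) = 6
f(6) = -14

-14


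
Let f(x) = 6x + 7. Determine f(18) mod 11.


f(18) = 115
115 mod 11 = 5

5


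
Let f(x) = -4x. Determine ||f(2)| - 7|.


f(2) = -8
|-8| = 8
|8 - 7| = 1

1


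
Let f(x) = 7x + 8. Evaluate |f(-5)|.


f(-5) = -27
|-27| = 27

27


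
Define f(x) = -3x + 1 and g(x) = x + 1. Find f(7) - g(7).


f(7) = -20
g(7) = 8
Difference = -28

-28


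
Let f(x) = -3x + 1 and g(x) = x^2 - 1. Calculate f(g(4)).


g(4) = 15
f(15) = -44

-44


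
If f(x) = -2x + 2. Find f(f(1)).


2


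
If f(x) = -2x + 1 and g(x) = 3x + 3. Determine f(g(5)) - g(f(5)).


f(g(5)) = -35
g(f(5)) = -24
Difference = -11

-11


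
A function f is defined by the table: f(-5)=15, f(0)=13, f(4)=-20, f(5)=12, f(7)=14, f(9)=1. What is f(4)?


Reading from the table at x = 4

-20


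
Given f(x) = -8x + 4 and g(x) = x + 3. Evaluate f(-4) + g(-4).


35


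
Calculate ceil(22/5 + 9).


22/5 = 4.4
4.4 + 9 = 13.4
ceil(13.4) = 14

14


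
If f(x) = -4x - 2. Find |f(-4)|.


14


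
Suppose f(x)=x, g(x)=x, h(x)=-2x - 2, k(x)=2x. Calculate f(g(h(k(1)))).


k(1) = 2
h(2) = -6
g(-6) = -6
f(-6) = -6

-6


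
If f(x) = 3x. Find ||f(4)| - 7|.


f(4) = 12
|12| = 12
|12 - 7| = 5

5


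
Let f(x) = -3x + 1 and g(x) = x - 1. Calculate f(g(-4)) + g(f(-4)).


f(g(-4)) = 16
g(f(-4)) = 12
Sum = 28

28


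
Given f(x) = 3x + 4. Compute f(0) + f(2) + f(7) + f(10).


73


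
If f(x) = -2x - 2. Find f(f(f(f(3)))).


f(3) = -8
f(-8) = 14
f(14) = -30
f(-30) = 58

58


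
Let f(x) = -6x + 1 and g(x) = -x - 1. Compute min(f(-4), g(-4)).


3


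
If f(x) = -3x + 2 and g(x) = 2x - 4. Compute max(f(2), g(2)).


0


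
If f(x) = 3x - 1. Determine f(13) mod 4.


f(13) = 38
38 mod 4 = 2

2


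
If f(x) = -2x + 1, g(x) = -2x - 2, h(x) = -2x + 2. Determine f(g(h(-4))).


45


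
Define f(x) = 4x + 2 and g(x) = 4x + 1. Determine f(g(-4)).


-58


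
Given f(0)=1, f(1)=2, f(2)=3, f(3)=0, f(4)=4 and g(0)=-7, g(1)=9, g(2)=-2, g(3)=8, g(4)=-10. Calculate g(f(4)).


f(4) = 4
g(4) = -10

-10


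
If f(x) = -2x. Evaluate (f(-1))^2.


f(-1) = 2
(2)^2 = 4

4


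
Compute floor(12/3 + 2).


6


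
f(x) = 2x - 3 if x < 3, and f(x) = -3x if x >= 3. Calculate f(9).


9 satisfies x >= 3
f(9) = -27

-27


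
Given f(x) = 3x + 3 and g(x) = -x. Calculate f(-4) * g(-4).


f(-4) = -9
g(-4) = 4
Product = -36

-36


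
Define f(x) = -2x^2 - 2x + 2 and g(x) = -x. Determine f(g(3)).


-10


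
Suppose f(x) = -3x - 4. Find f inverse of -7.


Solve -3x - 4 = -7
x = (-7 + 4) / (-3) = 1

1


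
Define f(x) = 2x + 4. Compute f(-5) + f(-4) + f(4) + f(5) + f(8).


f(-5) = -6
f(-4) = -4
f(4) = 12
f(5) = 14
f(8) = 20
Sum = 36

36


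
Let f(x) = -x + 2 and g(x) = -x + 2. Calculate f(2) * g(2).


f(2) = 0
g(2) = 0
Product = 0

0


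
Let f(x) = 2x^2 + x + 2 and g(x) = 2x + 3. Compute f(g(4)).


g(4) = 11
f(11) = 2*(11)^2 + 1*(11) + 2 = 255

255


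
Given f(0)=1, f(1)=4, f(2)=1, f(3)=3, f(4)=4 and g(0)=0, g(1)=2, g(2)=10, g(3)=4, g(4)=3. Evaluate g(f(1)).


3


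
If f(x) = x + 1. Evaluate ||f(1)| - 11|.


f(1) = 2
|2| = 2
|2 - 11| = 9

9


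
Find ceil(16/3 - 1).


16/3 = 5.3333
5.3333 - 1 = 4.3333
ceil(4.3333) = 5

5


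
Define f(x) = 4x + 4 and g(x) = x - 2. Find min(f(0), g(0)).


-2


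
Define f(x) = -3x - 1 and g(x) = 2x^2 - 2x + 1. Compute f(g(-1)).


g(-1) = 5
f(5) = -16

-16


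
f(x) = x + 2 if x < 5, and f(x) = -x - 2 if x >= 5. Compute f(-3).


-3 satisfies x < 5
f(-3) = -1

-1


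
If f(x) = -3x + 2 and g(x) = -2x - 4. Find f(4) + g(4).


f(4) = -10
g(4) = -12
Sum = -22

-22


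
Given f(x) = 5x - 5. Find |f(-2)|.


f(-2) = -15
|-15| = 15

15


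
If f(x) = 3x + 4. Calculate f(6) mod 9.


4


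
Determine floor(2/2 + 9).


10


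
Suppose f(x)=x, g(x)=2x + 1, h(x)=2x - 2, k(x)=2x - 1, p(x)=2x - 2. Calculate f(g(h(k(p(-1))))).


p(-1) = -4
k(-4) = -9
h(-9) = -20
g(-20) = -39
f(-39) = -39

-39


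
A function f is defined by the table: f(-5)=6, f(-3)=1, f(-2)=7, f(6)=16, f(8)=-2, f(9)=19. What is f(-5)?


Reading from the table at x = -5

6


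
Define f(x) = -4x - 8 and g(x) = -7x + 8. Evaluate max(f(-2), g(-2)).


f(-2) = 0
g(-2) = 22
max = 22

22


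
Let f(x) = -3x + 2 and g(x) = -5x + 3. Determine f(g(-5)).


-82


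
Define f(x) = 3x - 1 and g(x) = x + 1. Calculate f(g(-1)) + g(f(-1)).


-4


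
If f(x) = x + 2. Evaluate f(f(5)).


9


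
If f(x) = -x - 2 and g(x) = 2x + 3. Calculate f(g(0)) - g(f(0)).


-4


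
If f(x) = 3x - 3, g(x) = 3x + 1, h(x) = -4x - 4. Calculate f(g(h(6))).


h(6) = -28
g(-28) = -83
f(-83) = -252

-252


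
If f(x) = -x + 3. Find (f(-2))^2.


25


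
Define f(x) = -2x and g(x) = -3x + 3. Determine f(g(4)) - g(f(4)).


f(g(4)) = 18
g(f(4)) = 27
Difference = -9

-9


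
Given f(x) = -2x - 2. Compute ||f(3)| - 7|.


f(3) = -8
|-8| = 8
|8 - 7| = 1

1


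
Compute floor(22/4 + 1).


22/4 = 5.5
5.5 + 1 = 6.5
floor(6.5) = 6

6


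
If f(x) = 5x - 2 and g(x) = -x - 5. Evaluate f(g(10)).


g(10) = -15
f(-15) = -77

-77


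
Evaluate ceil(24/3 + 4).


24/3 = 8
8 + 4 = 12
ceil(12) = 12

12


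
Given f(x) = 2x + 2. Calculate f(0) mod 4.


f(0) = 2
2 mod 4 = 2

2


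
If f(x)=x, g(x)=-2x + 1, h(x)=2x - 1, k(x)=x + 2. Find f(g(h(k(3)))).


k(3) = 5
h(5) = 9
g(9) = -17
f(-17) = -17

-17


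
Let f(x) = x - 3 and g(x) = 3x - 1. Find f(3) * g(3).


f(3) = 0
g(3) = 8
Product = 0

0


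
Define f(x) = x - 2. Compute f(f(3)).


f(3) = 1
f(1) = -1

-1


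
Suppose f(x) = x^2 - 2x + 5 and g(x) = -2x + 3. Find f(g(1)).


g(1) = 1
f(1) = 1*(1)^2 - 2*(1) + 5 = 4

4


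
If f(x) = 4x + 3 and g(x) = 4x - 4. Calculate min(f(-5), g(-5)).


-24


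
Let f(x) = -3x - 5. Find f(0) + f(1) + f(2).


f(0) = -5
f(1) = -8
f(2) = -11
Sum = -24

-24


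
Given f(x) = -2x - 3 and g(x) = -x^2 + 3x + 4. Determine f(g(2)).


g(2) = 6
f(6) = -15

-15


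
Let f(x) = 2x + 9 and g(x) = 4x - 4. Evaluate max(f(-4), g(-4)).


f(-4) = 1
g(-4) = -20
max = 1

1


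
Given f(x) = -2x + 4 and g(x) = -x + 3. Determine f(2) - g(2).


-1


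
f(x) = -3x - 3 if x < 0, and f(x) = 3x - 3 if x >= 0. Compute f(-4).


-4 satisfies x < 0
f(-4) = 9

9


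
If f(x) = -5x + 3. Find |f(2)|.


f(2) = -7
|-7| = 7

7


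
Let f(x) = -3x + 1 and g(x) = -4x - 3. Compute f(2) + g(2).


f(2) = -5
g(2) = -11
Sum = -16

-16


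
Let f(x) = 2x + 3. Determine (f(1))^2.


f(1) = 5
(5)^2 = 25

25


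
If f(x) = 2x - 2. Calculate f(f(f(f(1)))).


f(1) = 0
f(0) = -2
f(-2) = -6
f(-6) = -14

-14


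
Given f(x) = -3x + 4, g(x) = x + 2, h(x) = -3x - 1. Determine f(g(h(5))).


h(5) = -16
g(-16) = -14
f(-14) = 46

46


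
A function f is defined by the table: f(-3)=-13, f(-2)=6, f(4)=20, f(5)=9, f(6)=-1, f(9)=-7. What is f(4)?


Reading from the table at x = 4

20


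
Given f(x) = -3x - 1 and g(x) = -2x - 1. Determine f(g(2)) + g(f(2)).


f(g(2)) = 14
g(f(2)) = 13
Sum = 27

27


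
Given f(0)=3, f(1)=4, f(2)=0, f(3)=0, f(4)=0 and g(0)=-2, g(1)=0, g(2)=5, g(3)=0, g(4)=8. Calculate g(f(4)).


-2


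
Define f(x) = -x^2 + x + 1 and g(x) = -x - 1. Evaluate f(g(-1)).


g(-1) = 0
f(0) = (-1)*(0)^2 + 1*(0) + 1 = 1

1


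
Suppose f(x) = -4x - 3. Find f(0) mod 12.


f(0) = -3
-3 mod 12 = 9

9


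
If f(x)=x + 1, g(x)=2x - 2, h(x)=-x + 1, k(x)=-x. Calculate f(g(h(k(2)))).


k(2) = -2
h(-2) = 3
g(3) = 4
f(4) = 5

5


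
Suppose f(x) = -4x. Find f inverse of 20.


Solve -4x = 20
x = (20) / (-4) = -5

-5


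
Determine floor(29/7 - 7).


29/7 = 4.1429
4.1429 - 7 = -2.8571
floor(-2.8571) = -3

-3


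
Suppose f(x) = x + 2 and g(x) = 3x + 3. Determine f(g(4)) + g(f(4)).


f(g(4)) = 17
g(f(4)) = 21
Sum = 38

38


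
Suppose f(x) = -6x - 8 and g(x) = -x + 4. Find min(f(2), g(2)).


f(2) = -20
g(2) = 2
min = -20

-20


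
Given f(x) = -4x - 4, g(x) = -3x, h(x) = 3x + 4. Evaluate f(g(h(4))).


188


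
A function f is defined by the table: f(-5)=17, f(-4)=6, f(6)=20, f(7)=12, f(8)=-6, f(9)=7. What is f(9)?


Reading from the table at x = 9

7


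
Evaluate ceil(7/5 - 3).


7/5 = 1.4
1.4 - 3 = -1.6
ceil(-1.6) = -1

-1


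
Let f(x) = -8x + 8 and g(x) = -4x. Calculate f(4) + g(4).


-40


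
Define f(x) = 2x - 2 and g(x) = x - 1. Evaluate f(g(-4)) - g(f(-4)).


-1


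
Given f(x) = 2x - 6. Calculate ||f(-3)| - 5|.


f(-3) = -12
|-12| = 12
|12 - 5| = 7

7


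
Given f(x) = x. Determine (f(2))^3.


f(2) = 2
(2)^3 = 8

8


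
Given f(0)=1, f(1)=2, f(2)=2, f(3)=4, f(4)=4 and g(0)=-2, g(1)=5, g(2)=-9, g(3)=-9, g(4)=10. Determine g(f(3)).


f(3) = 4
g(4) = 10

10


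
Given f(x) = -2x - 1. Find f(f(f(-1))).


5


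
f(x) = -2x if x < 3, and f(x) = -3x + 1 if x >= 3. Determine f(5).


-14


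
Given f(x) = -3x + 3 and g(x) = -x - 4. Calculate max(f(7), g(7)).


f(7) = -18
g(7) = -11
max = -11

-11


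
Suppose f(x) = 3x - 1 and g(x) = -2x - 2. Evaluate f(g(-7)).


g(-7) = 12
f(12) = 35

35


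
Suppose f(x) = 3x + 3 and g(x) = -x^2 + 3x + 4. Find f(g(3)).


g(3) = 4
f(4) = 15

15


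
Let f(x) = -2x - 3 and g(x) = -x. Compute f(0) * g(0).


f(0) = -3
g(0) = 0
Product = 0

0


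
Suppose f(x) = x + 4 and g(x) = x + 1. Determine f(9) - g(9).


f(9) = 13
g(9) = 10
Difference = 3

3


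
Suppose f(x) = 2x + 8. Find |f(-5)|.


2


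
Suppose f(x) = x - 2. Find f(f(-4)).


f(-4) = -6
f(-6) = -8

-8


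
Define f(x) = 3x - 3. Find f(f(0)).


-12


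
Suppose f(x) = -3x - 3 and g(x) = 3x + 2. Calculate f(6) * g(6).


f(6) = -21
g(6) = 20
Product = -420

-420


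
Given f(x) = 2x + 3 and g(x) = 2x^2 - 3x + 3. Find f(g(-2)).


37


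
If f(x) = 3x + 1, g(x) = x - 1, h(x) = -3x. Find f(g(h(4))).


h(4) = -12
g(-12) = -13
f(-13) = -38

-38


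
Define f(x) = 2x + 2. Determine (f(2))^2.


f(2) = 6
(6)^2 = 36

36


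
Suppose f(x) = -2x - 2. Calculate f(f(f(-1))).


f(-1) = 0
f(0) = -2
f(-2) = 2

2


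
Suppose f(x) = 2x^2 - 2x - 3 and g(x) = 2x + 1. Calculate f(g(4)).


g(4) = 9
f(9) = 2*(9)^2 - 2*(9) - 3 = 141

141


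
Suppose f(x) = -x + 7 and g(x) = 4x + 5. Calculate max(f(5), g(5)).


f(5) = 2
g(5) = 25
max = 25

25


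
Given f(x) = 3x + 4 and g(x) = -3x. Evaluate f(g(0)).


g(0) = 0
f(0) = 4

4


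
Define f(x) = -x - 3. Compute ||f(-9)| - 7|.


1


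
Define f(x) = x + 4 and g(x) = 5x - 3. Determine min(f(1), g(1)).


f(1) = 5
g(1) = 2
min = 2

2


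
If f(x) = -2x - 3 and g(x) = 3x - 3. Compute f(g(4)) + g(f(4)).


f(g(4)) = -21
g(f(4)) = -36
Sum = -57

-57


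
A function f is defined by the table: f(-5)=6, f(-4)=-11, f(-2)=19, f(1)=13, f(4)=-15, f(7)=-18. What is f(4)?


Reading from the table at x = 4

-15


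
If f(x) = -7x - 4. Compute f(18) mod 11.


2


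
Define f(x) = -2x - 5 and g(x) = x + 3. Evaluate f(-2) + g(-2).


f(-2) = -1
g(-2) = 1
Sum = 0

0


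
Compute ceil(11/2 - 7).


-1


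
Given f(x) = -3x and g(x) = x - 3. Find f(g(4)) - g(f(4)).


f(g(4)) = -3
g(f(4)) = -15
Difference = 12

12


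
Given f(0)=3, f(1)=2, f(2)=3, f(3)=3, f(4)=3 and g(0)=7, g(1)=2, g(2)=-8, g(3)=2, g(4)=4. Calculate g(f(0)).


2


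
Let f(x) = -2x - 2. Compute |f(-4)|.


6


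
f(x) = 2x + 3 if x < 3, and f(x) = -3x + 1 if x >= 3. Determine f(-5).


-5 satisfies x < 3
f(-5) = -7

-7


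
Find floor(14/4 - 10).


14/4 = 3.5
3.5 - 10 = -6.5
floor(-6.5) = -7

-7


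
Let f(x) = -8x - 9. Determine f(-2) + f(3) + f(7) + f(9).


-172


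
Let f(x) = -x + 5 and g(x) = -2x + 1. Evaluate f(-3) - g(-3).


f(-3) = 8
g(-3) = 7
Difference = 1

1


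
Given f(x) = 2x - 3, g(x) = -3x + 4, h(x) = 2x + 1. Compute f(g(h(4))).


h(4) = 9
g(9) = -23
f(-23) = -49

-49


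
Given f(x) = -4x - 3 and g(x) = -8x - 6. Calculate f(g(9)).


g(9) = -78
f(-78) = 309

309


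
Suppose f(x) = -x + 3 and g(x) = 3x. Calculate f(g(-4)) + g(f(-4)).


36


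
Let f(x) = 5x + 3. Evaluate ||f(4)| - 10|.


13


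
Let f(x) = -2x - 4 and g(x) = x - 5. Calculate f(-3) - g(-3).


f(-3) = 2
g(-3) = -8
Difference = 10

10


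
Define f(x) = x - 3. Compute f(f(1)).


f(1) = -2
f(-2) = -5

-5


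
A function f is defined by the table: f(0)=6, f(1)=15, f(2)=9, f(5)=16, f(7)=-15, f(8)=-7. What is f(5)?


Reading from the table at x = 5

16


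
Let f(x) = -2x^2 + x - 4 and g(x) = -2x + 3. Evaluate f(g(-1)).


-49


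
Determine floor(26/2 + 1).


26/2 = 13
13 + 1 = 14
floor(14) = 14

14


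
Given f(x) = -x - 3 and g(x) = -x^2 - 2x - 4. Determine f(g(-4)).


g(-4) = -12
f(-12) = 9

9


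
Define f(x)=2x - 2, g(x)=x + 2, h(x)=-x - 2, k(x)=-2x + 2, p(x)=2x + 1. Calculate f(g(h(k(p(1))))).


6


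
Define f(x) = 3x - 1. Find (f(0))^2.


1


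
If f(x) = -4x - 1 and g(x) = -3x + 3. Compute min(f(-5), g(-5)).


f(-5) = 19
g(-5) = 18
min = 18

18


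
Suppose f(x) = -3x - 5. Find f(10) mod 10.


f(10) = -35
-35 mod 10 = 5

5


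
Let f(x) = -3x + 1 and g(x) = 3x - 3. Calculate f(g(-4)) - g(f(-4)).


f(g(-4)) = 46
g(f(-4)) = 36
Difference = 10

10


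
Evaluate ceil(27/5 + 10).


27/5 = 5.4
5.4 + 10 = 15.4
ceil(15.4) = 16

16


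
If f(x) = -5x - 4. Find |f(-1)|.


f(-1) = 1
|1| = 1

1


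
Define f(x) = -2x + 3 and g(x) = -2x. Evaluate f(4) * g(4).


f(4) = -5
g(4) = -8
Product = 40

40


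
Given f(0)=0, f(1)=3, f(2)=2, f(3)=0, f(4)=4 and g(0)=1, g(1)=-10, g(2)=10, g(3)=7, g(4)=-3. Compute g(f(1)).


f(1) = 3
g(3) = 7

7


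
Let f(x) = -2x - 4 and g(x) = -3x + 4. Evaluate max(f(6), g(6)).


f(6) = -16
g(6) = -14
max = -14

-14


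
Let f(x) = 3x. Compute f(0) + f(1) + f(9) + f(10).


60


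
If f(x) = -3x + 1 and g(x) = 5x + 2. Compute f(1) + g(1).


f(1) = -2
g(1) = 7
Sum = 5

5


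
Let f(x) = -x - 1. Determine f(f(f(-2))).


f(-2) = 1
f(1) = -2
f(-2) = 1

1


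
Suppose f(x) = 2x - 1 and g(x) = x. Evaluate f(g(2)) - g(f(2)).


f(g(2)) = 3
g(f(2)) = 3
Difference = 0

0


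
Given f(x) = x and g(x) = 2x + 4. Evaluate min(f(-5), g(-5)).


f(-5) = -5
g(-5) = -6
min = -6

-6


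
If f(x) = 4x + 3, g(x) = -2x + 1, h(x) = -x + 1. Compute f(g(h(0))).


h(0) = 1
g(1) = -1
f(-1) = -1

-1


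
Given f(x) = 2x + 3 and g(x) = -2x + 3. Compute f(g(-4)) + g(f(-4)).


f(g(-4)) = 25
g(f(-4)) = 13
Sum = 38

38


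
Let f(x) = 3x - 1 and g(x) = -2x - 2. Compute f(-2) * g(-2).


f(-2) = -7
g(-2) = 2
Product = -14

-14


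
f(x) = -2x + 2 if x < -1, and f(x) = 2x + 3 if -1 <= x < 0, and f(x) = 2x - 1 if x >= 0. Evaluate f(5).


9


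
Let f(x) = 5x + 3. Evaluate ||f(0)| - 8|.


f(0) = 3
|3| = 3
|3 - 8| = 5

5


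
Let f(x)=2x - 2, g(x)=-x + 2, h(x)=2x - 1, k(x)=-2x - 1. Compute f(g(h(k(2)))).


k(2) = -5
h(-5) = -11
g(-11) = 13
f(13) = 24

24


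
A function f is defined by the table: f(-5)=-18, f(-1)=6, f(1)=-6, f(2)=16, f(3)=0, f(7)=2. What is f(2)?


Reading from the table at x = 2

16


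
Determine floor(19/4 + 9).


19/4 = 4.75
4.75 + 9 = 13.75
floor(13.75) = 13

13


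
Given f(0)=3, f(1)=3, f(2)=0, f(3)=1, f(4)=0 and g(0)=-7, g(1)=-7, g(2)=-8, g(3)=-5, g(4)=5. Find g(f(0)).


f(0) = 3
g(3) = -5

-5


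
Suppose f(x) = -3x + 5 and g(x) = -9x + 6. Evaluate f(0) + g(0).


f(0) = 5
g(0) = 6
Sum = 11

11


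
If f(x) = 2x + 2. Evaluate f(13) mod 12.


f(13) = 28
28 mod 12 = 4

4


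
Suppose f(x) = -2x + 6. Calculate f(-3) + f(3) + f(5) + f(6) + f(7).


-6


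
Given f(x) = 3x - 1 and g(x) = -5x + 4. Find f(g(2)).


g(2) = -6
f(-6) = -19

-19


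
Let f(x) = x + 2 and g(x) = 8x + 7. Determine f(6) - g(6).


f(6) = 8
g(6) = 55
Difference = -47

-47


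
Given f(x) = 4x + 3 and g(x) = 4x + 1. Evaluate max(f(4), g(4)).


f(4) = 19
g(4) = 17
max = 19

19


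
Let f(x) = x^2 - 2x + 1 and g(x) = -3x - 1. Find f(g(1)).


g(1) = -4
f(-4) = 1*(-4)^2 - 2*(-4) + 1 = 25

25


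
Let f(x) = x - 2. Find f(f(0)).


f(0) = -2
f(-2) = -4

-4


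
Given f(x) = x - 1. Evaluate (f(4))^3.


f(4) = 3
(3)^3 = 27

27


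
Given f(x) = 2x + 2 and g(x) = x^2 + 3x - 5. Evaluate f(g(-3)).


g(-3) = -5
f(-5) = -8

-8


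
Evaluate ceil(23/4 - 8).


-2


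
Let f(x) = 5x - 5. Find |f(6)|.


f(6) = 25
|25| = 25

25


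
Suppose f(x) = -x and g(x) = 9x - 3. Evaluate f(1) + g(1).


f(1) = -1
g(1) = 6
Sum = 5

5


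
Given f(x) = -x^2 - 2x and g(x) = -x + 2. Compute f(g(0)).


-8


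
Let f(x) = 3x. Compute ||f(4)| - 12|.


f(4) = 12
|12| = 12
|12 - 12| = 0

0


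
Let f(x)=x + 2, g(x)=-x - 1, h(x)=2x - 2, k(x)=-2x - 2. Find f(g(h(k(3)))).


19


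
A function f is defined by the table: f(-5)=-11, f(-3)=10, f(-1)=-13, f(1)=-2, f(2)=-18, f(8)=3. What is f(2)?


Reading from the table at x = 2

-18


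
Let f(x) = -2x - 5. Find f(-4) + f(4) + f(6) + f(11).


f(-4) = 3
f(4) = -13
f(6) = -17
f(11) = -27
Sum = -54

-54


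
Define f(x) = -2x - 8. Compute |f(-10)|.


f(-10) = 12
|12| = 12

12


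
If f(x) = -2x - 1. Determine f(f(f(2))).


f(2) = -5
f(-5) = 9
f(9) = -19

-19


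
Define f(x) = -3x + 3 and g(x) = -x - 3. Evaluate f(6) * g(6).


f(6) = -15
g(6) = -9
Product = 135

135


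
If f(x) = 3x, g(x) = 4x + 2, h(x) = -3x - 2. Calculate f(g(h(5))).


h(5) = -17
g(-17) = -66
f(-66) = -198

-198


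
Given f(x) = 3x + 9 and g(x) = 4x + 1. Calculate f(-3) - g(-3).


f(-3) = 0
g(-3) = -11
Difference = 11

11


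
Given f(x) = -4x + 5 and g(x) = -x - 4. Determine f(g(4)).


g(4) = -8
f(-8) = 37

37


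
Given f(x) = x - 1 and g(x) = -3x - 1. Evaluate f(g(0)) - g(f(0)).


f(g(0)) = -2
g(f(0)) = 2
Difference = -4

-4


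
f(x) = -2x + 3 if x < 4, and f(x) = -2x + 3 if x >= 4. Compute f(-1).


-1 satisfies x < 4
f(-1) = 5

5


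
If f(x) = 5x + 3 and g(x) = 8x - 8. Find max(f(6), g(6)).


f(6) = 33
g(6) = 40
max = 40

40


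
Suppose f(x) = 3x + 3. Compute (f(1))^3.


f(1) = 6
(6)^3 = 216

216


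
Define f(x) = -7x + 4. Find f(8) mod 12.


8


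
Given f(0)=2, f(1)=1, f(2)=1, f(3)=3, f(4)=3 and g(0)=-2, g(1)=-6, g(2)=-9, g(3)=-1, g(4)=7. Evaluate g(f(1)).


f(1) = 1
g(1) = -6

-6


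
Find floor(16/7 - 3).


16/7 = 2.2857
2.2857 - 3 = -0.7143
floor(-0.7143) = -1

-1


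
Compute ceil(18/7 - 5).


-2


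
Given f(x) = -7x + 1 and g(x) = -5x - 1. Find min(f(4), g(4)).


f(4) = -27
g(4) = -21
min = -27

-27


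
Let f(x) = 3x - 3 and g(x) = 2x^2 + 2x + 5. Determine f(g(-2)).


g(-2) = 9
f(9) = 24

24


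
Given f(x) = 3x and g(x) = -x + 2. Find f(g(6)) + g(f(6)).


f(g(6)) = -12
g(f(6)) = -16
Sum = -28

-28


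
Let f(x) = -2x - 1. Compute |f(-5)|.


f(-5) = 9
|9| = 9

9


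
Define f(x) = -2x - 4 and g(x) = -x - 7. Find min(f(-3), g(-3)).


-4


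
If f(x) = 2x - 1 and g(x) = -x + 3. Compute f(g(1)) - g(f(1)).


f(g(1)) = 3
g(f(1)) = 2
Difference = 1

1


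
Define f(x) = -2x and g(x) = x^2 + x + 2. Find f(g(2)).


-16


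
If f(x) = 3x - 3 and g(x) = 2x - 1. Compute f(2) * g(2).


f(2) = 3
g(2) = 3
Product = 9

9


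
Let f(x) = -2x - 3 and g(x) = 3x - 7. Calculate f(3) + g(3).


f(3) = -9
g(3) = 2
Sum = -7

-7


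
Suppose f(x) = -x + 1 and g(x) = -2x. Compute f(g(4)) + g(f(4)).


f(g(4)) = 9
g(f(4)) = 6
Sum = 15

15


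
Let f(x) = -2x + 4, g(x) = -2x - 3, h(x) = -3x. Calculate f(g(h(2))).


h(2) = -6
g(-6) = 9
f(9) = -14

-14


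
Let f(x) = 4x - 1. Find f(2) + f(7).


f(2) = 7
f(7) = 27
Sum = 34

34


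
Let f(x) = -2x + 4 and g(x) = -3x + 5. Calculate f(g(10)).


g(10) = -25
f(-25) = 54

54


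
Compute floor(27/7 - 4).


27/7 = 3.8571
3.8571 - 4 = -0.1429
floor(-0.1429) = -1

-1


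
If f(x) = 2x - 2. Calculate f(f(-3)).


f(-3) = -8
f(-8) = -18

-18


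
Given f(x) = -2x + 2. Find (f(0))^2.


f(0) = 2
(2)^2 = 4

4


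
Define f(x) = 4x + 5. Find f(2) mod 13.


f(2) = 13
13 mod 13 = 0

0


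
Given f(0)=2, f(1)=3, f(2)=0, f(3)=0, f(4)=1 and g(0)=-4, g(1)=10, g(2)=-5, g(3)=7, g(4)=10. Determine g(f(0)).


f(0) = 2
g(2) = -5

-5


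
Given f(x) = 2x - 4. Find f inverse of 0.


Solve 2x - 4 = 0
x = (0 + 4) / 2 = 2

2


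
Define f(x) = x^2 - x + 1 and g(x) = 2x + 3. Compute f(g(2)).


43


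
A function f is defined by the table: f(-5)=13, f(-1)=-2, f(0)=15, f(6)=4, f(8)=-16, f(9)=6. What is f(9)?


Reading from the table at x = 9

6


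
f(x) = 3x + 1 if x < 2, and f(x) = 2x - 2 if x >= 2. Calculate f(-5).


-14


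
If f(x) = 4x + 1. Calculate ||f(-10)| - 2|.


37


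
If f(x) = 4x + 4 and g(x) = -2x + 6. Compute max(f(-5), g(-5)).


f(-5) = -16
g(-5) = 16
max = 16

16


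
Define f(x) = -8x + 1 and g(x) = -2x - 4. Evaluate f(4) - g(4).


f(4) = -31
g(4) = -12
Difference = -19

-19


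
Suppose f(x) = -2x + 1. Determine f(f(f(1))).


-5


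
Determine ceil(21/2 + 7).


21/2 = 10.5
10.5 + 7 = 17.5
ceil(17.5) = 18

18


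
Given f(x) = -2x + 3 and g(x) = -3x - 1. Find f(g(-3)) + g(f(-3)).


f(g(-3)) = -13
g(f(-3)) = -28
Sum = -41

-41


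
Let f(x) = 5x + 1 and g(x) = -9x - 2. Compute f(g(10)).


g(10) = -92
f(-92) = -459

-459


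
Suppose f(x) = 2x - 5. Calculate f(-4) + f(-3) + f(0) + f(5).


f(-4) = -13
f(-3) = -11
f(0) = -5
f(5) = 5
Sum = -24

-24


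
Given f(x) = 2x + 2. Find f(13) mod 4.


f(13) = 28
28 mod 4 = 0

0


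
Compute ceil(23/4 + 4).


10


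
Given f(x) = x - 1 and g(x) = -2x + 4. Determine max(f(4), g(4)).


f(4) = 3
g(4) = -4
max = 3

3


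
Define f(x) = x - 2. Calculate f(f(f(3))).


f(3) = 1
f(1) = -1
f(-1) = -3

-3


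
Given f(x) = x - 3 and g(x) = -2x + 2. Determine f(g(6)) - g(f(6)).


f(g(6)) = -13
g(f(6)) = -4
Difference = -9

-9


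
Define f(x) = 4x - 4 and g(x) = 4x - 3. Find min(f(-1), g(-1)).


-8


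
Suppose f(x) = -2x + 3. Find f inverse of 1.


Solve -2x + 3 = 1
x = (1 - 3) / (-2) = 1

1


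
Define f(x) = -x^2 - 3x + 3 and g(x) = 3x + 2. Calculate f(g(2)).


g(2) = 8
f(8) = (-1)*(8)^2 - 3*(8) + 3 = -85

-85


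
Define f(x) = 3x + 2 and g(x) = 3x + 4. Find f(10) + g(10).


f(10) = 32
g(10) = 34
Sum = 66

66


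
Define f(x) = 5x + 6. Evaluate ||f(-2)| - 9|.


f(-2) = -4
|-4| = 4
|4 - 9| = 5

5


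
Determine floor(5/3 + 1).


5/3 = 1.6667
1.6667 + 1 = 2.6667
floor(2.6667) = 2

2


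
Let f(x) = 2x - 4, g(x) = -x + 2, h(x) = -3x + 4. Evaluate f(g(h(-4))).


h(-4) = 16
g(16) = -14
f(-14) = -32

-32


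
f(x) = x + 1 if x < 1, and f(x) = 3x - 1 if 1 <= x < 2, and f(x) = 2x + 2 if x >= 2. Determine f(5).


5 satisfies x >= 2
f(5) = 12

12


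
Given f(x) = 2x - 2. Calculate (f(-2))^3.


f(-2) = -6
(-6)^3 = -216

-216


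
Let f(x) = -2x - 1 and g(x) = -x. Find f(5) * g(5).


f(5) = -11
g(5) = -5
Product = 55

55


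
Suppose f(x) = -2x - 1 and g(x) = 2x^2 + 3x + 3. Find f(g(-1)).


g(-1) = 2
f(2) = -5

-5


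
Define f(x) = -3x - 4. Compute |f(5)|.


f(5) = -19
|-19| = 19

19


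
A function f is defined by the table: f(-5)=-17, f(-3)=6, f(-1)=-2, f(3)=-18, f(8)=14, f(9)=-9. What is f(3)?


Reading from the table at x = 3

-18


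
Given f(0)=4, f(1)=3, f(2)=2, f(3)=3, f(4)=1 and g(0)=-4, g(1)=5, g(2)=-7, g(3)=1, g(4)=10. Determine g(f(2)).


f(2) = 2
g(2) = -7

-7


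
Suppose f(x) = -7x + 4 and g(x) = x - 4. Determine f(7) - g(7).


f(7) = -45
g(7) = 3
Difference = -48

-48


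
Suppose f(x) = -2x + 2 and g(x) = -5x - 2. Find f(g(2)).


g(2) = -12
f(-12) = 26

26


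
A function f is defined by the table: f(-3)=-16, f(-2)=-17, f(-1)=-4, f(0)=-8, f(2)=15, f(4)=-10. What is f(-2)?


Reading from the table at x = -2

-17


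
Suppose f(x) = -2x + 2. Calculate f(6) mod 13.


f(6) = -10
-10 mod 13 = 3

3


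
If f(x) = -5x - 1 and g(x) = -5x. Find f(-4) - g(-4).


f(-4) = 19
g(-4) = 20
Difference = -1

-1


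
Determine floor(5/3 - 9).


5/3 = 1.6667
1.6667 - 9 = -7.3333
floor(-7.3333) = -8

-8


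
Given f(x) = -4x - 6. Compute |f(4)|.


f(4) = -22
|-22| = 22

22


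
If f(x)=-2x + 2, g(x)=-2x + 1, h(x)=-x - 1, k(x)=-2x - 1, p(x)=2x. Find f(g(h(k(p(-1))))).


p(-1) = -2
k(-2) = 3
h(3) = -4
g(-4) = 9
f(9) = -16

-16


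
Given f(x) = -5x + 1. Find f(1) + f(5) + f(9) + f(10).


-121


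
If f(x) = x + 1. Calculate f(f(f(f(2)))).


f(2) = 3
f(3) = 4
f(4) = 5
f(5) = 6

6


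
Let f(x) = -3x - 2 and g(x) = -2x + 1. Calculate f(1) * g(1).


f(1) = -5
g(1) = -1
Product = 5

5


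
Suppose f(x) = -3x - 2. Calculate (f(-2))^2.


f(-2) = 4
(4)^2 = 16

16


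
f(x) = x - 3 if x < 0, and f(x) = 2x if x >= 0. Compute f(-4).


-7


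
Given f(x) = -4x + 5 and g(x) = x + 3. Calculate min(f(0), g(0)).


f(0) = 5
g(0) = 3
min = 3

3


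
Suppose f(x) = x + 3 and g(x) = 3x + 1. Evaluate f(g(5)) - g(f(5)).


-6


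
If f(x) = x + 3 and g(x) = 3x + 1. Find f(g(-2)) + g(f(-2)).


f(g(-2)) = -2
g(f(-2)) = 4
Sum = 2

2


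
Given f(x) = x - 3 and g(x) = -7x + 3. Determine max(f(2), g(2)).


f(2) = -1
g(2) = -11
max = -1

-1


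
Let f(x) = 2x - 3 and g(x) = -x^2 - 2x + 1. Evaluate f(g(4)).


g(4) = -23
f(-23) = -49

-49


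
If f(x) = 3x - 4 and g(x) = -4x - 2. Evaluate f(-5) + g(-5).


f(-5) = -19
g(-5) = 18
Sum = -1

-1


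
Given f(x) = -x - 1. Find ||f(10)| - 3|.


f(10) = -11
|-11| = 11
|11 - 3| = 8

8


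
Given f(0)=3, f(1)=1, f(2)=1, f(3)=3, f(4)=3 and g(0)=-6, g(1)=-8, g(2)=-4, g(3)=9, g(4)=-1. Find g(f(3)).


f(3) = 3
g(3) = 9

9


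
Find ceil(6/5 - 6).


6/5 = 1.2
1.2 - 6 = -4.8
ceil(-4.8) = -4

-4


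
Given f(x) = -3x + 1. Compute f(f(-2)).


f(-2) = 7
f(7) = -20

-20


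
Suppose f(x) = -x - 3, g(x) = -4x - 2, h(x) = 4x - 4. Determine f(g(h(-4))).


h(-4) = -20
g(-20) = 78
f(78) = -81

-81


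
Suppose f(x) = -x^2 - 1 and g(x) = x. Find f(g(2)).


g(2) = 2
f(2) = (-1)*(2)^2 - 1 = -5

-5


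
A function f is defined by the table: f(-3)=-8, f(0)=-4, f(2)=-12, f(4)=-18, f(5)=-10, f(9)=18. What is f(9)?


18


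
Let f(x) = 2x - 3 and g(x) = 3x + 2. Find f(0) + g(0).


-1


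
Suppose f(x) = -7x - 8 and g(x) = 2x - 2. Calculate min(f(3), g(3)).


f(3) = -29
g(3) = 4
min = -29

-29


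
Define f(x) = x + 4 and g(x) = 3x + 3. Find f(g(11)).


g(11) = 36
f(36) = 40

40


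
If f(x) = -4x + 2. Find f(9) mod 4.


f(9) = -34
-34 mod 4 = 2

2


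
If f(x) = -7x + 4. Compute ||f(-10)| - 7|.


f(-10) = 74
|74| = 74
|74 - 7| = 67

67


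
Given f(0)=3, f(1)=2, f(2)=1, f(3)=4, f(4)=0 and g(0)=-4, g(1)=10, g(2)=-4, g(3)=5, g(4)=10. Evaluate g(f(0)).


f(0) = 3
g(3) = 5

5


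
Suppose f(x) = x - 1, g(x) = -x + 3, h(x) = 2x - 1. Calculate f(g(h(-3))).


h(-3) = -7
g(-7) = 10
f(10) = 9

9


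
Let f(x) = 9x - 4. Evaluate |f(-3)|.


31


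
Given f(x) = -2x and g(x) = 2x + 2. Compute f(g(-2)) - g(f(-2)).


f(g(-2)) = 4
g(f(-2)) = 10
Difference = -6

-6


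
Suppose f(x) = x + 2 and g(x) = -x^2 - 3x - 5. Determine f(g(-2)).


g(-2) = -3
f(-3) = -1

-1


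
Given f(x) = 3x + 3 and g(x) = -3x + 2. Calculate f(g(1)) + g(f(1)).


-16


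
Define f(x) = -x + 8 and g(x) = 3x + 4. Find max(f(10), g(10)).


34


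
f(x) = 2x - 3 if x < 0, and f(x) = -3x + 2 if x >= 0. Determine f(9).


9 satisfies x >= 0
f(9) = -25

-25


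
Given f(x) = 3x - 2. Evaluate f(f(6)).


f(6) = 16
f(16) = 46

46


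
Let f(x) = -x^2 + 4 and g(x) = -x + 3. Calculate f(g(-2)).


g(-2) = 5
f(5) = (-1)*(5)^2 + 4 = -21

-21


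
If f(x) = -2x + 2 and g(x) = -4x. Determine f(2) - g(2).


f(2) = -2
g(2) = -8
Difference = 6

6


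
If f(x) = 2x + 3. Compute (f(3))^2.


f(3) = 9
(9)^2 = 81

81


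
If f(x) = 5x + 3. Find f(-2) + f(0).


-4


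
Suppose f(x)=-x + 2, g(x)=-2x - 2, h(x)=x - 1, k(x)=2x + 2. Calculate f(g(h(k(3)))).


k(3) = 8
h(8) = 7
g(7) = -16
f(-16) = 18

18


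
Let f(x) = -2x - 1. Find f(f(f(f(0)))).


f(0) = -1
f(-1) = 1
f(1) = -3
f(-3) = 5

5


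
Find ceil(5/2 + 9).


5/2 = 2.5
2.5 + 9 = 11.5
ceil(11.5) = 12

12


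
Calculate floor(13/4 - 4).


13/4 = 3.25
3.25 - 4 = -0.75
floor(-0.75) = -1

-1


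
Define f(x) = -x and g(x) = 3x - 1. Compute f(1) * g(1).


-2


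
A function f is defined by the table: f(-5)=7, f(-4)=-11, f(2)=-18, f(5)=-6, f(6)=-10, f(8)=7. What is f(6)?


Reading from the table at x = 6

-10


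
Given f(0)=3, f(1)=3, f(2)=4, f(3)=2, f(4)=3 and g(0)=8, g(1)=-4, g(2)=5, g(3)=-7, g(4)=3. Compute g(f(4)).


f(4) = 3
g(3) = -7

-7


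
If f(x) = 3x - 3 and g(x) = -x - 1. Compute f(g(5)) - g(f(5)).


-8


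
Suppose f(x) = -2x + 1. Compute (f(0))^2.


f(0) = 1
(1)^2 = 1

1


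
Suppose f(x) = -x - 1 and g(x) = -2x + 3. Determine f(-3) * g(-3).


f(-3) = 2
g(-3) = 9
Product = 18

18


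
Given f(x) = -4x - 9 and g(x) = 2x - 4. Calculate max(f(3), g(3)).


2


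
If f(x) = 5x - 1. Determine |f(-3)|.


16


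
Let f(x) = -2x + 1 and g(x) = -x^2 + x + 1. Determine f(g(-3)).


g(-3) = -11
f(-11) = 23

23


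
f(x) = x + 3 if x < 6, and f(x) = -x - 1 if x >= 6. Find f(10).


10 satisfies x >= 6
f(10) = -11

-11


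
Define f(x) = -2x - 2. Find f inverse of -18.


8


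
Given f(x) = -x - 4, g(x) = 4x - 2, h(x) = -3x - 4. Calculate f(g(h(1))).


h(1) = -7
g(-7) = -30
f(-30) = 26

26


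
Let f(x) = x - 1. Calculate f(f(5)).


f(5) = 4
f(4) = 3

3


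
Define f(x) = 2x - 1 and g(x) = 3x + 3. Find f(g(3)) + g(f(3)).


f(g(3)) = 23
g(f(3)) = 18
Sum = 41

41


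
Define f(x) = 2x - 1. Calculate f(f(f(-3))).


f(-3) = -7
f(-7) = -15
f(-15) = -31

-31


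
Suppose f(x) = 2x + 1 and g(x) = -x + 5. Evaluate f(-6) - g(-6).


f(-6) = -11
g(-6) = 11
Difference = -22

-22


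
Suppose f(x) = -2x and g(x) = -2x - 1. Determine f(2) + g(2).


f(2) = -4
g(2) = -5
Sum = -9

-9


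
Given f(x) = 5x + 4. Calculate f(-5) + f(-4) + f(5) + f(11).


f(-5) = -21
f(-4) = -16
f(5) = 29
f(11) = 59
Sum = 51

51


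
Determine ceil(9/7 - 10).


9/7 = 1.2857
1.2857 - 10 = -8.7143
ceil(-8.7143) = -8

-8


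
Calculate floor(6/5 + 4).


6/5 = 1.2
1.2 + 4 = 5.2
floor(5.2) = 5

5


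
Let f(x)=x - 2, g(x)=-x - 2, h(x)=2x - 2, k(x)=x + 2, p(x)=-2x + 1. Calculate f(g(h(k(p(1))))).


p(1) = -1
k(-1) = 1
h(1) = 0
g(0) = -2
f(-2) = -4

-4


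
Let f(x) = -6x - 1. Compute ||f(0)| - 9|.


f(0) = -1
|-1| = 1
|1 - 9| = 8

8


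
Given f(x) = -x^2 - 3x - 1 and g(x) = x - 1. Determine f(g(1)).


g(1) = 0
f(0) = (-1)*(0)^2 - 3*(0) - 1 = -1

-1


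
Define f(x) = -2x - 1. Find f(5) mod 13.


f(5) = -11
-11 mod 13 = 2

2


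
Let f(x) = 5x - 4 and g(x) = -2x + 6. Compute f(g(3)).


g(3) = 0
f(0) = -4

-4


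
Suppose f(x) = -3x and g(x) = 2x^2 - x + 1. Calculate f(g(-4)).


-111


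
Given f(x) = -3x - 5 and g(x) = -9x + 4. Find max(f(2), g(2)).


f(2) = -11
g(2) = -14
max = -11

-11


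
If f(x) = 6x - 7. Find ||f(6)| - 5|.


f(6) = 29
|29| = 29
|29 - 5| = 24

24


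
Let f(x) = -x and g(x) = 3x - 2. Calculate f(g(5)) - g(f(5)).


f(g(5)) = -13
g(f(5)) = -17
Difference = 4

4


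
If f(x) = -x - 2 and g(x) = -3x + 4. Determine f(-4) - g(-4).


f(-4) = 2
g(-4) = 16
Difference = -14

-14


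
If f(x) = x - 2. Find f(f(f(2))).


-4


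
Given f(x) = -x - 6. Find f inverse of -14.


Solve -x - 6 = -14
x = (-14 + 6) / (-1) = 8

8


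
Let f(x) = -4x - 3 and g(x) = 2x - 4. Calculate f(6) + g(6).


-19


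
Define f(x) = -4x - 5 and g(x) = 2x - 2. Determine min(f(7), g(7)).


f(7) = -33
g(7) = 12
min = -33

-33


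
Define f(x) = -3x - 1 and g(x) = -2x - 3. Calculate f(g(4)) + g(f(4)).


55


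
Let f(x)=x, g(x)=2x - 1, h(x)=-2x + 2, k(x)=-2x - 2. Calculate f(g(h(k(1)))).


k(1) = -4
h(-4) = 10
g(10) = 19
f(19) = 19

19


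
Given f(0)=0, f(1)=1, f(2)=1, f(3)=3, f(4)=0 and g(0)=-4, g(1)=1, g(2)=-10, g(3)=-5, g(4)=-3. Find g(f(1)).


1


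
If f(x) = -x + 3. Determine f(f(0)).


0


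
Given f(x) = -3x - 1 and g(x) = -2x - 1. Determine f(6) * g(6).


f(6) = -19
g(6) = -13
Product = 247

247


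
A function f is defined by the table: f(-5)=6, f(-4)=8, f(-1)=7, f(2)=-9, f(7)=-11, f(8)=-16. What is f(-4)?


Reading from the table at x = -4

8


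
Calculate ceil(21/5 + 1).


21/5 = 4.2
4.2 + 1 = 5.2
ceil(5.2) = 6

6


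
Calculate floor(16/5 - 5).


-2


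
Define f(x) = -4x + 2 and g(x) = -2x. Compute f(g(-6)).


g(-6) = 12
f(12) = -46

-46


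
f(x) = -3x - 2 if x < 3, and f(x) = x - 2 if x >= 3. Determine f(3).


3 satisfies x >= 3
f(3) = 1

1


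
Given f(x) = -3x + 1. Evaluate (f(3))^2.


f(3) = -8
(-8)^2 = 64

64


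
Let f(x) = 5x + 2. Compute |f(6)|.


f(6) = 32
|32| = 32

32


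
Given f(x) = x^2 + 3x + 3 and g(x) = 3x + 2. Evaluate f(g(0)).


g(0) = 2
f(2) = 1*(2)^2 + 3*(2) + 3 = 13

13


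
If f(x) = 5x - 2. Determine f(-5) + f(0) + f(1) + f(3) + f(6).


15
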